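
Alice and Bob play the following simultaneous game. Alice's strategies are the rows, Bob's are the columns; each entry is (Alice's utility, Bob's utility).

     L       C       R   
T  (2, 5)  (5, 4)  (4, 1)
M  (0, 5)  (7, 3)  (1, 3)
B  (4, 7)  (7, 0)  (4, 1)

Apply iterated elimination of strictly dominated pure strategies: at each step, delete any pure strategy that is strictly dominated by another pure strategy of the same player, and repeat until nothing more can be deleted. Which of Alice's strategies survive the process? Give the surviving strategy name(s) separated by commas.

B

Bob's strategy C is strictly dominated by L (T: 5>4, M: 5>3, B: 7>0) and is removed.
Alice's strategy M is strictly dominated by T (L: 2>0, R: 4>1) and is removed.
Bob's strategy R is strictly dominated by L (T: 5>1, B: 7>1) and is removed.
Alice's strategy T is strictly dominated by B (L: 4>2) and is removed.
Among the remaining strategies, none is strictly dominated by another pure strategy of the same player, so the elimination stops.
Surviving strategies — Alice: {B}; Bob: {L}.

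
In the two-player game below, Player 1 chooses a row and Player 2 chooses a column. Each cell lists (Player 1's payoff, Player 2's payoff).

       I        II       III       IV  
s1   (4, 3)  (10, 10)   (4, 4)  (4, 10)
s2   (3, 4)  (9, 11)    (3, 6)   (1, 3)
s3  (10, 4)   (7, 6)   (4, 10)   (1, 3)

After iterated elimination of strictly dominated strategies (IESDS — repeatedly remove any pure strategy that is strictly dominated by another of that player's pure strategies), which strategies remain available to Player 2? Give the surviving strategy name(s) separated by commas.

II, III, IV

Row s2 is eliminated: s1 beats it against every remaining column (I: 4>3, II: 10>9, III: 4>3, IV: 4>1).
Column I is eliminated: II beats it against every remaining row (s1: 10>3, s3: 6>4).
Among the remaining strategies, none is strictly dominated by another pure strategy of the same player, so the elimination stops.
Surviving strategies — Player 1: {s1, s3}; Player 2: {II, III, IV}.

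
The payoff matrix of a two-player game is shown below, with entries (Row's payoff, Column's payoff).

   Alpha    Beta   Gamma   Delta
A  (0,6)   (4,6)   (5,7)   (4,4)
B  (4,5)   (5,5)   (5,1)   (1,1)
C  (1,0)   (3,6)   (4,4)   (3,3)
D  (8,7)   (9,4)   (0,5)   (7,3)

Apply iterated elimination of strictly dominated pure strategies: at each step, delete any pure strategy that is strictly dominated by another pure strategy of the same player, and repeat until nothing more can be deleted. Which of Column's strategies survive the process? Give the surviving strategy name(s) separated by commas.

Column Delta is eliminated: Beta beats it against every remaining row (A: 6>4, B: 5>1, C: 6>3, D: 4>3).
Row C is eliminated: B beats it against every remaining column (Alpha: 4>1, Beta: 5>3, Gamma: 5>4).
Among the remaining strategies, none is strictly dominated by another pure strategy of the same player, so the elimination stops.
Surviving strategies — Row: {A, B, D}; Column: {Alpha, Beta, Gamma}.

Alpha, Beta, Gamma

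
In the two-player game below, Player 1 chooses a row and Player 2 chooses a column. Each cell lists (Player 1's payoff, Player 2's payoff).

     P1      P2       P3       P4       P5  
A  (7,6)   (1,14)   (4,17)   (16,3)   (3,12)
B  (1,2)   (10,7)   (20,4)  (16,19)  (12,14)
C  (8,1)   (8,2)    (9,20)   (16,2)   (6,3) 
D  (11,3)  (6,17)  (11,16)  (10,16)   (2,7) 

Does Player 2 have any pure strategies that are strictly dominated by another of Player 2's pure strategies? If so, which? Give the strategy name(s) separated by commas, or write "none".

P1: dominated, since P2 does at least as well everywhere (A: 14>6, B: 7>2, C: 2>1, D: 17>3).
Nothing dominates P2: P1 at A (14>6); P3 at B (7>4); P4 at A (14>3); P5 at A (14>12).
Nothing dominates P3: P1 at A (17>6); P2 at A (17>14); P4 at A (17>3); P5 at A (17>12).
Nothing dominates P4: P1 at B (19>2); P2 at B (19>7); P3 at B (19>4); P5 at B (19>14).
Nothing dominates P5: P1 at A (12>6); P2 at B (14>7); P3 at B (14>4); P4 at A (12>3).

P1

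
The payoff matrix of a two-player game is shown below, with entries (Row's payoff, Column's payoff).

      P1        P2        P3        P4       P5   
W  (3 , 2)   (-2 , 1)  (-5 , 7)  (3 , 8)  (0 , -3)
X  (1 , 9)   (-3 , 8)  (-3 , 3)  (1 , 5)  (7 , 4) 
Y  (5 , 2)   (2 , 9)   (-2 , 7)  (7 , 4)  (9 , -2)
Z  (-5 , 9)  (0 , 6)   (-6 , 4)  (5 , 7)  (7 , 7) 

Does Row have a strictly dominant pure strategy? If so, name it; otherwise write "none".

Y vs W: P1: 5>3, P2: 2>-2, P3: -2>-5, P4: 7>3, P5: 9>0.
Y vs X: P1: 5>1, P2: 2>-3, P3: -2>-3, P4: 7>1, P5: 9>7.
Y vs Z: P1: 5>-5, P2: 2>0, P3: -2>-6, P4: 7>5, P5: 9>7.
Y strictly beats every other strategy against every opponent action, so it is strictly dominant.

Y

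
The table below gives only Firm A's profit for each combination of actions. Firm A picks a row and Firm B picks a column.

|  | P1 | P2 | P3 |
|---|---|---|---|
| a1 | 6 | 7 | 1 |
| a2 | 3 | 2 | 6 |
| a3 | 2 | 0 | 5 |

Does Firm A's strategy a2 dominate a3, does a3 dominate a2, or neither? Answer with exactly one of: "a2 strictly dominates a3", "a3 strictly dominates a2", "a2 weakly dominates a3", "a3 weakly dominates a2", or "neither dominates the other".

a2's payoffs vs a3's, by Firm B's action — P1: 3>2, P2: 2>0, P3: 6>5.
a2 gives a strictly higher payoff against every action of Firm B, so a2 strictly dominates a3.

a2 strictly dominates a3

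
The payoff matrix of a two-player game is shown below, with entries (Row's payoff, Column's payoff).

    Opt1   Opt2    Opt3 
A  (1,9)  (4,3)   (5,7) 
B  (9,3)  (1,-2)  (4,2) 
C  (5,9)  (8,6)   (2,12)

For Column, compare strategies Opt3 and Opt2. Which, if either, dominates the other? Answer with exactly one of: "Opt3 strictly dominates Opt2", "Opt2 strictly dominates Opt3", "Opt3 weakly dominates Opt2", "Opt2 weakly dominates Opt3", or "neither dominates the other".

Opt3 strictly dominates Opt2

Compare Opt3 to Opt2 across each opponent action: A: 7>3, B: 2>-2, C: 12>6.
Every comparison favours Opt3, so Opt3 strictly dominates Opt2.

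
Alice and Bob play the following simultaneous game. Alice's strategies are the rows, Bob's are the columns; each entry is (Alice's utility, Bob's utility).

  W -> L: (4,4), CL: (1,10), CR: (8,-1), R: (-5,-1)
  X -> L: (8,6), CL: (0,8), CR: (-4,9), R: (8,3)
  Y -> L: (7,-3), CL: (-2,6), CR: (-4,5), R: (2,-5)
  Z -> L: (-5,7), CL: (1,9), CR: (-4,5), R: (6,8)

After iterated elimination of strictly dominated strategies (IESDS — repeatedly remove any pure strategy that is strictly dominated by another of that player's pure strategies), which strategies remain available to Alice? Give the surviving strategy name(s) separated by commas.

W, Z

Column L is eliminated: CL beats it against every remaining row (W: 10>4, X: 8>6, Y: 6>-3, Z: 9>7).
Bob's strategy R is strictly dominated by CL (W: 10>-1, X: 8>3, Y: 6>-5, Z: 9>8) and is removed.
Alice's strategy X is strictly dominated by W (CL: 1>0, CR: 8>-4) and is removed.
Alice's strategy Y is strictly dominated by W (CL: 1>-2, CR: 8>-4) and is removed.
For Bob, CL strictly dominates CR on the remaining rows (W: 10>-1, Z: 9>5); eliminate CR.
Among the remaining strategies, none is strictly dominated by another pure strategy of the same player, so the elimination stops.
Surviving strategies — Alice: {W, Z}; Bob: {CL}.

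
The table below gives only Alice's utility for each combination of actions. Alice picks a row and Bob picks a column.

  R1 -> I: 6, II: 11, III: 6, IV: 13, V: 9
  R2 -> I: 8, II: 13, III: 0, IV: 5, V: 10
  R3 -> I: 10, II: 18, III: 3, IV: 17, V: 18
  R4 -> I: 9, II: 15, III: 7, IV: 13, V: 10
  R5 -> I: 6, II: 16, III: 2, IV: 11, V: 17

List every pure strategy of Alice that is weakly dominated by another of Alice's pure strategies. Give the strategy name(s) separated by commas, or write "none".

R1: dominated, since R4 does at least as well everywhere (I: 9>6, II: 15>11, III: 7>6, IV: 13=13, V: 10>9).
R2: dominated, since R3 does at least as well everywhere (I: 10>8, II: 18>13, III: 3>0, IV: 17>5, V: 18>10).
Nothing dominates R3: R1 at I (10>6); R2 at I (10>8); R4 at I (10>9); R5 at I (10>6).
Nothing dominates R4: R1 at I (9>6); R2 at I (9>8); R3 at III (7>3); R5 at I (9>6).
R5: dominated, since R3 does at least as well everywhere (I: 10>6, II: 18>16, III: 3>2, IV: 17>11, V: 18>17).

R1, R2, R5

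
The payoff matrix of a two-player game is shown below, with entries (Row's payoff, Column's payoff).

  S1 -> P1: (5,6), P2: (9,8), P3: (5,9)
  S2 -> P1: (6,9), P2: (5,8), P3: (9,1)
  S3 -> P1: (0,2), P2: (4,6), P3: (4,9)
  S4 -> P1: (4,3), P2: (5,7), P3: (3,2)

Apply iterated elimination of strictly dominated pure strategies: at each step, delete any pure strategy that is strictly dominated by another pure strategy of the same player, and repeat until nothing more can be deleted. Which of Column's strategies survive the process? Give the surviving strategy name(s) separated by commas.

P1, P2, P3

Row's strategy S3 is strictly dominated by S1 (P1: 5>0, P2: 9>4, P3: 5>4) and is removed.
For Row, S1 strictly dominates S4 on the remaining columns (P1: 5>4, P2: 9>5, P3: 5>3); eliminate S4.
Among the remaining strategies, none is strictly dominated by another pure strategy of the same player, so the elimination stops.
Surviving strategies — Row: {S1, S2}; Column: {P1, P2, P3}.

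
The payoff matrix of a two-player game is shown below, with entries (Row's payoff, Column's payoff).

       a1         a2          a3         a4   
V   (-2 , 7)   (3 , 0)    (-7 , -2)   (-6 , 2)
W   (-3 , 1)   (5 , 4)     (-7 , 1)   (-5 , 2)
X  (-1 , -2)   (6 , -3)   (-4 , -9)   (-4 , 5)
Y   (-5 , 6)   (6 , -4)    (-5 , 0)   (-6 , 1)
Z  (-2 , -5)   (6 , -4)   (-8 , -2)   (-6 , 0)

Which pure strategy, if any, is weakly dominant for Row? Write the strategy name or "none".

X

X vs V: a1: -1>-2, a2: 6>3, a3: -4>-7, a4: -4>-6.
X vs W: a1: -1>-3, a2: 6>5, a3: -4>-7, a4: -4>-5.
X vs Y: a1: -1>-5, a2: 6=6, a3: -4>-5, a4: -4>-6.
X vs Z: a1: -1>-2, a2: 6=6, a3: -4>-8, a4: -4>-6.
X is at least as good as every other strategy against every opponent action, so it is weakly dominant.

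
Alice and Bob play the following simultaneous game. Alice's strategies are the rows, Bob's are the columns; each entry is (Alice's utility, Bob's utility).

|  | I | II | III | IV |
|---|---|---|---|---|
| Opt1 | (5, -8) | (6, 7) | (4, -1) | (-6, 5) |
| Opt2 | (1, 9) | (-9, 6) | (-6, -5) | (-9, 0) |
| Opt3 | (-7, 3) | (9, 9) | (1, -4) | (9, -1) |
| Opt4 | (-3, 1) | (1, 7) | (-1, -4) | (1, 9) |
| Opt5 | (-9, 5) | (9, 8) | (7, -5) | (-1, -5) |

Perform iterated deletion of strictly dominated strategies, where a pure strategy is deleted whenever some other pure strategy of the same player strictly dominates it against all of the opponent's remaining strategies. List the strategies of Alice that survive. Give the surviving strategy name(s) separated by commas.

Opt3, Opt5

Row Opt2 is eliminated: Opt1 beats it against every remaining column (I: 5>1, II: 6>-9, III: 4>-6, IV: -6>-9).
Column I is eliminated: II beats it against every remaining row (Opt1: 7>-8, Opt3: 9>3, Opt4: 7>1, Opt5: 8>5).
Alice's strategy Opt1 is strictly dominated by Opt5 (II: 9>6, III: 7>4, IV: -1>-6) and is removed.
Row Opt4 is eliminated: Opt3 beats it against every remaining column (II: 9>1, III: 1>-1, IV: 9>1).
Bob's strategy III is strictly dominated by II (Opt3: 9>-4, Opt5: 8>-5) and is removed.
Bob's strategy IV is strictly dominated by II (Opt3: 9>-1, Opt5: 8>-5) and is removed.
Among the remaining strategies, none is strictly dominated by another pure strategy of the same player, so the elimination stops.
Surviving strategies — Alice: {Opt3, Opt5}; Bob: {II}.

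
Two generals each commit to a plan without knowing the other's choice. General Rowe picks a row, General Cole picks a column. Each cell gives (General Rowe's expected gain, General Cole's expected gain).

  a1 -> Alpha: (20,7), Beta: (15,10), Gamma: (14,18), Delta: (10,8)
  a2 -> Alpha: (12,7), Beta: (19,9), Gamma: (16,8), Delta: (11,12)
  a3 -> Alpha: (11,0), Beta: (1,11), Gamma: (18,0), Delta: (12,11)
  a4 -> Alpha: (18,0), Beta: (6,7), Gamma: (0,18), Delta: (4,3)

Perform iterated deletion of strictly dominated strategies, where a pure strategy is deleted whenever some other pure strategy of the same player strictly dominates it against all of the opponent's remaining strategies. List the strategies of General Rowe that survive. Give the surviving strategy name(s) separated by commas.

a2, a3

For General Rowe, a1 strictly dominates a4 on the remaining columns (Alpha: 20>18, Beta: 15>6, Gamma: 14>0, Delta: 10>4); eliminate a4.
For General Cole, Beta strictly dominates Alpha on the remaining rows (a1: 10>7, a2: 9>7, a3: 11>0); eliminate Alpha.
Row a1 is eliminated: a2 beats it against every remaining column (Beta: 19>15, Gamma: 16>14, Delta: 11>10).
Column Gamma is eliminated: Beta beats it against every remaining row (a2: 9>8, a3: 11>0).
Among the remaining strategies, none is strictly dominated by another pure strategy of the same player, so the elimination stops.
Surviving strategies — General Rowe: {a2, a3}; General Cole: {Beta, Delta}.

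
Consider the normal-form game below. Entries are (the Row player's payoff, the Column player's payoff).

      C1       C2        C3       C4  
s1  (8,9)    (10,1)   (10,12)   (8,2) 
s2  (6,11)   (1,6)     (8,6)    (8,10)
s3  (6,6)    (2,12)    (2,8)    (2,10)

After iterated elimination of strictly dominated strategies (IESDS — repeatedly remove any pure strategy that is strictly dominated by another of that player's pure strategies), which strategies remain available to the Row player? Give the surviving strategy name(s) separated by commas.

For the Row player, s1 strictly dominates s3 on the remaining columns (C1: 8>6, C2: 10>2, C3: 10>2, C4: 8>2); eliminate s3.
The Column player's strategy C2 is strictly dominated by C1 (s1: 9>1, s2: 11>6) and is removed.
The Column player's strategy C4 is strictly dominated by C1 (s1: 9>2, s2: 11>10) and is removed.
For the Row player, s1 strictly dominates s2 on the remaining columns (C1: 8>6, C3: 10>8); eliminate s2.
The Column player's strategy C1 is strictly dominated by C3 (s1: 12>9) and is removed.
Among the remaining strategies, none is strictly dominated by another pure strategy of the same player, so the elimination stops.
Surviving strategies — the Row player: {s1}; the Column player: {C3}.

s1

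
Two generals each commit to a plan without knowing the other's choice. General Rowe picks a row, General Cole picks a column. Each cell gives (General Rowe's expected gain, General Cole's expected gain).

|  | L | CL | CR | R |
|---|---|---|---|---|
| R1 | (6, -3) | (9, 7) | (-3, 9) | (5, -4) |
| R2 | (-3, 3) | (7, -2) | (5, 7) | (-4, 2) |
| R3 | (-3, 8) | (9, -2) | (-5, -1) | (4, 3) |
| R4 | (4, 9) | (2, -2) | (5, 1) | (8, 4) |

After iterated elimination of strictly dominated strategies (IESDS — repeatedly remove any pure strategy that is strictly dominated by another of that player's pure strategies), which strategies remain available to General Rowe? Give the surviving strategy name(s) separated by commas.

R1, R2, R4

For General Cole, CR strictly dominates CL on the remaining rows (R1: 9>7, R2: 7>-2, R3: -1>-2, R4: 1>-2); eliminate CL.
General Rowe's strategy R3 is strictly dominated by R1 (L: 6>-3, CR: -3>-5, R: 5>4) and is removed.
For General Cole, L strictly dominates R on the remaining rows (R1: -3>-4, R2: 3>2, R4: 9>4); eliminate R.
Among the remaining strategies, none is strictly dominated by another pure strategy of the same player, so the elimination stops.
Surviving strategies — General Rowe: {R1, R2, R4}; General Cole: {L, CR}.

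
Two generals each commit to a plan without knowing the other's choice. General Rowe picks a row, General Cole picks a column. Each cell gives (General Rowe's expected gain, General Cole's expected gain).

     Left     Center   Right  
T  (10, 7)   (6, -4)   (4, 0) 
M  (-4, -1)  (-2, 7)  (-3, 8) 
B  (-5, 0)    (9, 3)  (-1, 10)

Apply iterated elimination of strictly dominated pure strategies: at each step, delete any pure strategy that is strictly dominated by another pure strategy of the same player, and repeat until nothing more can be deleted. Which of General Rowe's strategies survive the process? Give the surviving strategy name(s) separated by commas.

T

Row M is eliminated: T beats it against every remaining column (Left: 10>-4, Center: 6>-2, Right: 4>-3).
Column Center is eliminated: Right beats it against every remaining row (T: 0>-4, B: 10>3).
For General Rowe, T strictly dominates B on the remaining columns (Left: 10>-5, Right: 4>-1); eliminate B.
For General Cole, Left strictly dominates Right on the remaining rows (T: 7>0); eliminate Right.
Among the remaining strategies, none is strictly dominated by another pure strategy of the same player, so the elimination stops.
Surviving strategies — General Rowe: {T}; General Cole: {Left}.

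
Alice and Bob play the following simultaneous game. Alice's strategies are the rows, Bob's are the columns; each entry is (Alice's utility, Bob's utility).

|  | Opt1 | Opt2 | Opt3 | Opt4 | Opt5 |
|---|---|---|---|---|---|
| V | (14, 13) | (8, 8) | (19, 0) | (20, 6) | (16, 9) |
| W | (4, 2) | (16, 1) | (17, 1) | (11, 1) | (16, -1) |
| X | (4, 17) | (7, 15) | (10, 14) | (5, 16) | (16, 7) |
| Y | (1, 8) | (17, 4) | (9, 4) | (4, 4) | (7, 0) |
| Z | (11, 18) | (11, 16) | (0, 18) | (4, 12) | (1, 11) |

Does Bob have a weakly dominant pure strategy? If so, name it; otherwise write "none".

Opt1

Opt1 vs Opt2: V: 13>8, W: 2>1, X: 17>15, Y: 8>4, Z: 18>16.
Opt1 vs Opt3: V: 13>0, W: 2>1, X: 17>14, Y: 8>4, Z: 18=18.
Opt1 vs Opt4: V: 13>6, W: 2>1, X: 17>16, Y: 8>4, Z: 18>12.
Opt1 vs Opt5: V: 13>9, W: 2>-1, X: 17>7, Y: 8>0, Z: 18>11.
Opt1 is at least as good as every other strategy against every opponent action, so it is weakly dominant.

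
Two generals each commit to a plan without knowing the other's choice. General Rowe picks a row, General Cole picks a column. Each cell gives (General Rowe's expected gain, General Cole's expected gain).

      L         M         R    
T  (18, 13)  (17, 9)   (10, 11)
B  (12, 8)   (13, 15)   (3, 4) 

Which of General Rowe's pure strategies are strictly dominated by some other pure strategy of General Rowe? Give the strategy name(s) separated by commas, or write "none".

B

T: no other strategy beats it everywhere (B at L (18>12)).
B: dominated, since T does at least as well everywhere (L: 18>12, M: 17>13, R: 10>3).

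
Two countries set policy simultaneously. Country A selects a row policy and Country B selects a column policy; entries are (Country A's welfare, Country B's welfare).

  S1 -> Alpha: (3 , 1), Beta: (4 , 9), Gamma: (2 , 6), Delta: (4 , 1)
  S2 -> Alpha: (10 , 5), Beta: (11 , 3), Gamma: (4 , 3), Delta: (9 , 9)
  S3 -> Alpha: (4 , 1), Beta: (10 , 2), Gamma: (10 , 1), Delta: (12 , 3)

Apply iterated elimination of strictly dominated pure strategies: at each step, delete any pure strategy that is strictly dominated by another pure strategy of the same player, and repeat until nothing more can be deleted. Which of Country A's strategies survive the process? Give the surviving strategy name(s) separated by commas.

Country A's strategy S1 is strictly dominated by S2 (Alpha: 10>3, Beta: 11>4, Gamma: 4>2, Delta: 9>4) and is removed.
Country B's strategy Alpha is strictly dominated by Delta (S2: 9>5, S3: 3>1) and is removed.
Country B's strategy Beta is strictly dominated by Delta (S2: 9>3, S3: 3>2) and is removed.
Country A's strategy S2 is strictly dominated by S3 (Gamma: 10>4, Delta: 12>9) and is removed.
For Country B, Delta strictly dominates Gamma on the remaining rows (S3: 3>1); eliminate Gamma.
Among the remaining strategies, none is strictly dominated by another pure strategy of the same player, so the elimination stops.
Surviving strategies — Country A: {S3}; Country B: {Delta}.

S3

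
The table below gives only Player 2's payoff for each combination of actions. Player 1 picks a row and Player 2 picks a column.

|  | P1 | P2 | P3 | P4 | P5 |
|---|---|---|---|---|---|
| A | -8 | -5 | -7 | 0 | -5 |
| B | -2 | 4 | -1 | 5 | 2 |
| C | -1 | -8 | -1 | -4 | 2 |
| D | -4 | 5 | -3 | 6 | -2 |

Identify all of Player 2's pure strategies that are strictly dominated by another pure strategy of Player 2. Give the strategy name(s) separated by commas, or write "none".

P5 strictly dominates P1 — A: -5>-8, B: 2>-2, C: 2>-1, D: -2>-4.
P4 strictly dominates P2 — A: 0>-5, B: 5>4, C: -4>-8, D: 6>5.
P3 is strictly dominated by P5 (A: -5>-7, B: 2>-1, C: 2>-1, D: -2>-3).
P4: no other strategy beats it everywhere (P1 at A (0>-8); P2 at A (0>-5); P3 at A (0>-7); P5 at A (0>-5)).
P5: no other strategy beats it everywhere (P1 at A (-5>-8); P2 at A (-5=-5); P3 at A (-5>-7); P4 at C (2>-4)).

P1, P2, P3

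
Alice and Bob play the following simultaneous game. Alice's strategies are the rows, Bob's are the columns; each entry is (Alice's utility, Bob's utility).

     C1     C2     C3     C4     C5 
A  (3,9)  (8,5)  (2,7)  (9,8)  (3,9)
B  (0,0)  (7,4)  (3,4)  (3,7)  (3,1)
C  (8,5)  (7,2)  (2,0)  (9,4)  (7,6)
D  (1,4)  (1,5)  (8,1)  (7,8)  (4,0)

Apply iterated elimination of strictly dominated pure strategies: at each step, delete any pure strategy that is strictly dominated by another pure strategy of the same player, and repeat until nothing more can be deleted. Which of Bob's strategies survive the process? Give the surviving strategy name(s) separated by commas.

Column C2 is eliminated: C4 beats it against every remaining row (A: 8>5, B: 7>4, C: 4>2, D: 8>5).
Alice's strategy B is strictly dominated by D (C1: 1>0, C3: 8>3, C4: 7>3, C5: 4>3) and is removed.
Column C3 is eliminated: C1 beats it against every remaining row (A: 9>7, C: 5>0, D: 4>1).
Row D is eliminated: C beats it against every remaining column (C1: 8>1, C4: 9>7, C5: 7>4).
Column C4 is eliminated: C1 beats it against every remaining row (A: 9>8, C: 5>4).
Row A is eliminated: C beats it against every remaining column (C1: 8>3, C5: 7>3).
For Bob, C5 strictly dominates C1 on the remaining rows (C: 6>5); eliminate C1.
Among the remaining strategies, none is strictly dominated by another pure strategy of the same player, so the elimination stops.
Surviving strategies — Alice: {C}; Bob: {C5}.

C5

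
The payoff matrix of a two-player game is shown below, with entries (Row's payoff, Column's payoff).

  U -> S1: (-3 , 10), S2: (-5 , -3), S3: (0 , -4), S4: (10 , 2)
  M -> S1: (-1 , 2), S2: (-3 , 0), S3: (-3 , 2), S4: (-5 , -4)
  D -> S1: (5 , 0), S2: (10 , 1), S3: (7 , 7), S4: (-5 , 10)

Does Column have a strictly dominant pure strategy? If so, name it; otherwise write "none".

S1 fails to dominate S2 at D (0<1).
S2 fails to dominate S1 at U (-3<10).
S3 fails to dominate S1 at U (-4<10).
S4 fails to dominate S1 at U (2<10).
No single strategy dominates all the others.

none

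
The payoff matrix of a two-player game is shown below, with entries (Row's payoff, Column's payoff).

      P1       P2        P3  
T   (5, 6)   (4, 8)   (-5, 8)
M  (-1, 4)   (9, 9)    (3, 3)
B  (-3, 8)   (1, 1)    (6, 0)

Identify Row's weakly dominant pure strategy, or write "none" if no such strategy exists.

T fails to dominate M at P2 (4<9).
M fails to dominate T at P1 (-1<5).
B fails to dominate T at P1 (-3<5).
No single strategy dominates all the others.

none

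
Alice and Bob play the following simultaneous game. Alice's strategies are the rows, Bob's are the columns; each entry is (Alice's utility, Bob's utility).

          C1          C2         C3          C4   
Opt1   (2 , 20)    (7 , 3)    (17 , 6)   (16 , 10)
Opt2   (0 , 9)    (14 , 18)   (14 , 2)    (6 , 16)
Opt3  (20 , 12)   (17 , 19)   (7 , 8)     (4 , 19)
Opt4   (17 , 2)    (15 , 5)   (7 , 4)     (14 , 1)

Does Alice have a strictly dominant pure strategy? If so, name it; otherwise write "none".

none

Opt1 fails to dominate Opt2 at C2 (7<14).
Opt2 fails to dominate Opt1 at C1 (0<2).
Opt3 fails to dominate Opt1 at C3 (7<17).
Opt4 fails to dominate Opt1 at C3 (7<17).
No single strategy dominates all the others.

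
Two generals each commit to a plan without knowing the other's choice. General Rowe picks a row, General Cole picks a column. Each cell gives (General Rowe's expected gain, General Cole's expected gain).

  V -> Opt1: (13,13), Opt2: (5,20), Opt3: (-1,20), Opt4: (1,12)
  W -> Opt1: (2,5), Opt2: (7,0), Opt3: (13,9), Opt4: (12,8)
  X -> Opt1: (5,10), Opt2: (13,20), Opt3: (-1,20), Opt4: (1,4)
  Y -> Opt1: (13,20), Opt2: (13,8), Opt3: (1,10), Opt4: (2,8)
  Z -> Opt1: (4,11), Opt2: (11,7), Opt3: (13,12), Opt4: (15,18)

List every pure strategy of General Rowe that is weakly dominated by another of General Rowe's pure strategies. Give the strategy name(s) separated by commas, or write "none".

Y weakly dominates V — Opt1: 13=13, Opt2: 13>5, Opt3: 1>-1, Opt4: 2>1.
W: dominated, since Z does at least as well everywhere (Opt1: 4>2, Opt2: 11>7, Opt3: 13=13, Opt4: 15>12).
X: dominated, since Y does at least as well everywhere (Opt1: 13>5, Opt2: 13=13, Opt3: 1>-1, Opt4: 2>1).
Y is not dominated — it holds its own against V at Opt2 (13>5); W at Opt1 (13>2); X at Opt1 (13>5); Z at Opt1 (13>4).
Nothing dominates Z: V at Opt2 (11>5); W at Opt1 (4>2); X at Opt3 (13>-1); Y at Opt3 (13>1).

V, W, X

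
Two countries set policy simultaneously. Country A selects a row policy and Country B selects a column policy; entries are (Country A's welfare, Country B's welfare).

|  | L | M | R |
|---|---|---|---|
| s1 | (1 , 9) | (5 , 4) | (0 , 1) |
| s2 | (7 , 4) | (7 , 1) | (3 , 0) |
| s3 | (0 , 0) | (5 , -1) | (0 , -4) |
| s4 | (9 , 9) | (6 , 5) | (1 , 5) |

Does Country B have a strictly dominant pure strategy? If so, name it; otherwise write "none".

L

L vs M: s1: 9>4, s2: 4>1, s3: 0>-1, s4: 9>5.
L vs R: s1: 9>1, s2: 4>0, s3: 0>-4, s4: 9>5.
L strictly beats every other strategy against every opponent action, so it is strictly dominant.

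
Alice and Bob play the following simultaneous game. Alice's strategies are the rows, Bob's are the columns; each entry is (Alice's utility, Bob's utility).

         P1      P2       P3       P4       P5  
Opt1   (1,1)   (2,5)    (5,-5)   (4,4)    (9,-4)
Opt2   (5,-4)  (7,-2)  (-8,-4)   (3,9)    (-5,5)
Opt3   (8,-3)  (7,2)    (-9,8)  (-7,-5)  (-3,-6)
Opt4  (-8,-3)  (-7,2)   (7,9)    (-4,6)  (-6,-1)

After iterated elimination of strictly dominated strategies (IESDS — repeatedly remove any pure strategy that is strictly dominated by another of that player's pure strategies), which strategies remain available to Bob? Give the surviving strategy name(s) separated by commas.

For Bob, P2 strictly dominates P1 on the remaining rows (Opt1: 5>1, Opt2: -2>-4, Opt3: 2>-3, Opt4: 2>-3); eliminate P1.
For Bob, P4 strictly dominates P5 on the remaining rows (Opt1: 4>-4, Opt2: 9>5, Opt3: -5>-6, Opt4: 6>-1); eliminate P5.
Among the remaining strategies, none is strictly dominated by another pure strategy of the same player, so the elimination stops.
Surviving strategies — Alice: {Opt1, Opt2, Opt3, Opt4}; Bob: {P2, P3, P4}.

P2, P3, P4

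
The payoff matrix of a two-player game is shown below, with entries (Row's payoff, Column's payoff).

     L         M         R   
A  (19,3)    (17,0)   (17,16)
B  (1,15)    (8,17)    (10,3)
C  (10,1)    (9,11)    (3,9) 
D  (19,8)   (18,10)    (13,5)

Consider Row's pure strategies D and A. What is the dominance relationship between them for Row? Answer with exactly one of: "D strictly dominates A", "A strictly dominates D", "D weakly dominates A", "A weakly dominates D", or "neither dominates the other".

neither dominates the other

D's payoffs vs A's, by Column's action — L: 19=19, M: 18>17, R: 13<17.
D does better at M but worse at R; neither strategy dominates the other.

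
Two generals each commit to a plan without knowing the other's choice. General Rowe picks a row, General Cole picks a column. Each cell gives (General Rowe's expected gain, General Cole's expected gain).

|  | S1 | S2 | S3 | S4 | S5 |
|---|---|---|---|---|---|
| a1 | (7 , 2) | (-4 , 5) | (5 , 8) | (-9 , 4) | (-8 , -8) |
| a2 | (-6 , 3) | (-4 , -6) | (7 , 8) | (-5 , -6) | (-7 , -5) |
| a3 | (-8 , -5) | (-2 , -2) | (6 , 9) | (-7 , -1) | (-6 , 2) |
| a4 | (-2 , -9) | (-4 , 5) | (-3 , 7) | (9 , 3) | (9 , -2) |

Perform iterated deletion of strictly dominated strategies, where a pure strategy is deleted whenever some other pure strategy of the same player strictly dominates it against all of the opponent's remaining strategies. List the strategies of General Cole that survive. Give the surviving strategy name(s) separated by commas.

General Cole's strategy S1 is strictly dominated by S3 (a1: 8>2, a2: 8>3, a3: 9>-5, a4: 7>-9) and is removed.
General Rowe's strategy a1 is strictly dominated by a3 (S2: -2>-4, S3: 6>5, S4: -7>-9, S5: -6>-8) and is removed.
Column S2 is eliminated: S3 beats it against every remaining row (a2: 8>-6, a3: 9>-2, a4: 7>5).
Column S4 is eliminated: S3 beats it against every remaining row (a2: 8>-6, a3: 9>-1, a4: 7>3).
General Cole's strategy S5 is strictly dominated by S3 (a2: 8>-5, a3: 9>2, a4: 7>-2) and is removed.
For General Rowe, a2 strictly dominates a3 on the remaining columns (S3: 7>6); eliminate a3.
For General Rowe, a2 strictly dominates a4 on the remaining columns (S3: 7>-3); eliminate a4.
Among the remaining strategies, none is strictly dominated by another pure strategy of the same player, so the elimination stops.
Surviving strategies — General Rowe: {a2}; General Cole: {S3}.

S3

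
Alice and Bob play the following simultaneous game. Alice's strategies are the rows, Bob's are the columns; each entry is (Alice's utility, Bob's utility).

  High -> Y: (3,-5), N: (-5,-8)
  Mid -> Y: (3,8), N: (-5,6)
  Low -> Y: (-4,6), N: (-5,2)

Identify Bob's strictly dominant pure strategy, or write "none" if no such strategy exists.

Y

Y vs N: High: -5>-8, Mid: 8>6, Low: 6>2.
Y strictly beats every other strategy against every opponent action, so it is strictly dominant.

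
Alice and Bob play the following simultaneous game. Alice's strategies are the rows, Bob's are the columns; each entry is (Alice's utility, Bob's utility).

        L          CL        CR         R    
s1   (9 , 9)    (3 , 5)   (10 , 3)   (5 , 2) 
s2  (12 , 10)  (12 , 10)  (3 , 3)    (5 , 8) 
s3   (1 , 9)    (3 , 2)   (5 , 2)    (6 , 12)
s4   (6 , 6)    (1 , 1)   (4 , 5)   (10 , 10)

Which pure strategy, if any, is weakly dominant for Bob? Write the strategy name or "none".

L fails to dominate R at s3 (9<12).
CL fails to dominate L at s1 (5<9).
CR fails to dominate L at s1 (3<9).
R fails to dominate L at s1 (2<9).
No single strategy dominates all the others.

none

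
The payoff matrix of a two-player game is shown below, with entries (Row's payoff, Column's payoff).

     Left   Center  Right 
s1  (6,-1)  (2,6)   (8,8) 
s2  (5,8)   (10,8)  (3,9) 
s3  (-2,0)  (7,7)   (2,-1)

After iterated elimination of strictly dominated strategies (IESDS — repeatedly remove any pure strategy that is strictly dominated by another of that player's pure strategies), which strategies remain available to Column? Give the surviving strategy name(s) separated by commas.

Right

For Row, s2 strictly dominates s3 on the remaining columns (Left: 5>-2, Center: 10>7, Right: 3>2); eliminate s3.
For Column, Right strictly dominates Left on the remaining rows (s1: 8>-1, s2: 9>8); eliminate Left.
Column's strategy Center is strictly dominated by Right (s1: 8>6, s2: 9>8) and is removed.
For Row, s1 strictly dominates s2 on the remaining columns (Right: 8>3); eliminate s2.
Among the remaining strategies, none is strictly dominated by another pure strategy of the same player, so the elimination stops.
Surviving strategies — Row: {s1}; Column: {Right}.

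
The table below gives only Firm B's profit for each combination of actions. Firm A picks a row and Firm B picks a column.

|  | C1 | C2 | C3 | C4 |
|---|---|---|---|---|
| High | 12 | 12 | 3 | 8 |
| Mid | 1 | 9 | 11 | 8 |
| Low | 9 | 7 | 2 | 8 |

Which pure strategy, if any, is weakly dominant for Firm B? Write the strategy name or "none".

none

C1 fails to dominate C2 at Mid (1<9).
C2 fails to dominate C1 at Low (7<9).
C3 fails to dominate C1 at High (3<12).
C4 fails to dominate C1 at High (8<12).
No single strategy dominates all the others.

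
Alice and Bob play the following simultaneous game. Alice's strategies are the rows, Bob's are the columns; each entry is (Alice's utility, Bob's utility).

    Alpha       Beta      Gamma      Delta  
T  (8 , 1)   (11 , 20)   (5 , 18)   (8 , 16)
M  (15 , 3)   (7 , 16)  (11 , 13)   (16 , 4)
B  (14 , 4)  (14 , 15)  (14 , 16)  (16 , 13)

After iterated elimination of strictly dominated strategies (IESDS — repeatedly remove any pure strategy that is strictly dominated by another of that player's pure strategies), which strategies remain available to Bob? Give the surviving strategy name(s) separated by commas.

Row T is eliminated: B beats it against every remaining column (Alpha: 14>8, Beta: 14>11, Gamma: 14>5, Delta: 16>8).
Column Alpha is eliminated: Beta beats it against every remaining row (M: 16>3, B: 15>4).
Bob's strategy Delta is strictly dominated by Beta (M: 16>4, B: 15>13) and is removed.
Row M is eliminated: B beats it against every remaining column (Beta: 14>7, Gamma: 14>11).
For Bob, Gamma strictly dominates Beta on the remaining rows (B: 16>15); eliminate Beta.
Among the remaining strategies, none is strictly dominated by another pure strategy of the same player, so the elimination stops.
Surviving strategies — Alice: {B}; Bob: {Gamma}.

Gamma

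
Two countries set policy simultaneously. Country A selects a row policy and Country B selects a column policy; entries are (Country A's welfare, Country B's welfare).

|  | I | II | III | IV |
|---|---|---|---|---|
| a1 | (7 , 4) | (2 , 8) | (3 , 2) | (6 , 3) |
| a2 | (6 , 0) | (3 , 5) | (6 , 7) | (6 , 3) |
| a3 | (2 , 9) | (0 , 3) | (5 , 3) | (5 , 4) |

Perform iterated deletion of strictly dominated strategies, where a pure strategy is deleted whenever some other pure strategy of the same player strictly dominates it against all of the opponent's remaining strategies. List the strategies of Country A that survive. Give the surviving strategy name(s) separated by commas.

a2

Country A's strategy a3 is strictly dominated by a2 (I: 6>2, II: 3>0, III: 6>5, IV: 6>5) and is removed.
For Country B, II strictly dominates I on the remaining rows (a1: 8>4, a2: 5>0); eliminate I.
Column IV is eliminated: II beats it against every remaining row (a1: 8>3, a2: 5>3).
Row a1 is eliminated: a2 beats it against every remaining column (II: 3>2, III: 6>3).
Country B's strategy II is strictly dominated by III (a2: 7>5) and is removed.
Among the remaining strategies, none is strictly dominated by another pure strategy of the same player, so the elimination stops.
Surviving strategies — Country A: {a2}; Country B: {III}.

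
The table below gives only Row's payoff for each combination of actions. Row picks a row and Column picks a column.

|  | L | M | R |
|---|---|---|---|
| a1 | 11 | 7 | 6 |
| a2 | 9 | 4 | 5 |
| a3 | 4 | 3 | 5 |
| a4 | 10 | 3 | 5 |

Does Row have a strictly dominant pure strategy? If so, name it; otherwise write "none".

a1

a1 vs a2: L: 11>9, M: 7>4, R: 6>5.
a1 vs a3: L: 11>4, M: 7>3, R: 6>5.
a1 vs a4: L: 11>10, M: 7>3, R: 6>5.
a1 strictly beats every other strategy against every opponent action, so it is strictly dominant.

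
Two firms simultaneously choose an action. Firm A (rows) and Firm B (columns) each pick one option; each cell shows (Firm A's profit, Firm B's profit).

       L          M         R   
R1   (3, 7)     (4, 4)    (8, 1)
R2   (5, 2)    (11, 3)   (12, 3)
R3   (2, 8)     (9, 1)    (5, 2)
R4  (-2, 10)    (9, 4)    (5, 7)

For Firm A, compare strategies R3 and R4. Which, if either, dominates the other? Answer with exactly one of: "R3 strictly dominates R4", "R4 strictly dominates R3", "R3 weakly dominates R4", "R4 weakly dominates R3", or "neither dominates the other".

R3's payoffs vs R4's, by Firm B's action — L: 2>-2, M: 9=9, R: 5=5.
R3 is at least as good everywhere and strictly better somewhere (tied only at M, R), so R3 weakly but not strictly dominates R4.

R3 weakly dominates R4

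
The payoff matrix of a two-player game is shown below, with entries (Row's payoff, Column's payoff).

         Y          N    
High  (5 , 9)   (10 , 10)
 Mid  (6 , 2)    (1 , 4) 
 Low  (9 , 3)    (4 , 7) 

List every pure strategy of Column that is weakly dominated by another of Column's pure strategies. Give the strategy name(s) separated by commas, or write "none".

Y is weakly dominated by N (High: 10>9, Mid: 4>2, Low: 7>3).
N: no other strategy beats it everywhere (Y at High (10>9)).

Y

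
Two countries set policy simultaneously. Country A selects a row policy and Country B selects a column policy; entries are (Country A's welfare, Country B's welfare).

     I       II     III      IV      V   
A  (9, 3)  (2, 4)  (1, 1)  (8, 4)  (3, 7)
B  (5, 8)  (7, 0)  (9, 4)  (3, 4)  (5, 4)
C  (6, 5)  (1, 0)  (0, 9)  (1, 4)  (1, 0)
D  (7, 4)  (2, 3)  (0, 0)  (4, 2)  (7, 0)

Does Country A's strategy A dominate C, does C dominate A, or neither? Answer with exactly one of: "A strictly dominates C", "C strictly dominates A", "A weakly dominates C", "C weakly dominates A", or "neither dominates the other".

A strictly dominates C

A's payoffs vs C's, by Country B's action — I: 9>6, II: 2>1, III: 1>0, IV: 8>1, V: 3>1.
A gives a strictly higher payoff against each opponent action, so A strictly dominates C.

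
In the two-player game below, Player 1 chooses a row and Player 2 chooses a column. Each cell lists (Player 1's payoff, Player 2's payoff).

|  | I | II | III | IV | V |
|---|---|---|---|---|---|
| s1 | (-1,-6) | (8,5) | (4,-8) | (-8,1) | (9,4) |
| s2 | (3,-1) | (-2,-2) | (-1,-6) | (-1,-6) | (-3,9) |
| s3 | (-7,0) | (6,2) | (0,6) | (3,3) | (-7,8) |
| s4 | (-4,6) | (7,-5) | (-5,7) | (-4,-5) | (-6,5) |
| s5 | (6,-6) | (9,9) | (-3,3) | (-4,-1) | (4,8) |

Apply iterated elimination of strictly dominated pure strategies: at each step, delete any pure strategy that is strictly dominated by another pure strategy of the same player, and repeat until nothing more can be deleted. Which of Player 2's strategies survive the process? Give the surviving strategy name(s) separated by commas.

For Player 2, V strictly dominates IV on the remaining rows (s1: 4>1, s2: 9>-6, s3: 8>3, s4: 5>-5, s5: 8>-1); eliminate IV.
For Player 1, s1 strictly dominates s3 on the remaining columns (I: -1>-7, II: 8>6, III: 4>0, V: 9>-7); eliminate s3.
Row s4 is eliminated: s1 beats it against every remaining column (I: -1>-4, II: 8>7, III: 4>-5, V: 9>-6).
For Player 2, V strictly dominates I on the remaining rows (s1: 4>-6, s2: 9>-1, s5: 8>-6); eliminate I.
Row s2 is eliminated: s1 beats it against every remaining column (II: 8>-2, III: 4>-1, V: 9>-3).
Player 2's strategy III is strictly dominated by II (s1: 5>-8, s5: 9>3) and is removed.
For Player 2, II strictly dominates V on the remaining rows (s1: 5>4, s5: 9>8); eliminate V.
For Player 1, s5 strictly dominates s1 on the remaining columns (II: 9>8); eliminate s1.
Among the remaining strategies, none is strictly dominated by another pure strategy of the same player, so the elimination stops.
Surviving strategies — Player 1: {s5}; Player 2: {II}.

II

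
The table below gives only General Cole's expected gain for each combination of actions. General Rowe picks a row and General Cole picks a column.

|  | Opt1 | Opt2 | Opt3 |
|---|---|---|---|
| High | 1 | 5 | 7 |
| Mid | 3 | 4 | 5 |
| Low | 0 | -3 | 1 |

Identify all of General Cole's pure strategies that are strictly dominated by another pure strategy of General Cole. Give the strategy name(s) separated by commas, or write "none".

Opt1: dominated, since Opt3 does at least as well everywhere (High: 7>1, Mid: 5>3, Low: 1>0).
Opt3 strictly dominates Opt2 — High: 7>5, Mid: 5>4, Low: 1>-3.
Opt3 is not dominated — it holds its own against Opt1 at High (7>1); Opt2 at High (7>5).

Opt1, Opt2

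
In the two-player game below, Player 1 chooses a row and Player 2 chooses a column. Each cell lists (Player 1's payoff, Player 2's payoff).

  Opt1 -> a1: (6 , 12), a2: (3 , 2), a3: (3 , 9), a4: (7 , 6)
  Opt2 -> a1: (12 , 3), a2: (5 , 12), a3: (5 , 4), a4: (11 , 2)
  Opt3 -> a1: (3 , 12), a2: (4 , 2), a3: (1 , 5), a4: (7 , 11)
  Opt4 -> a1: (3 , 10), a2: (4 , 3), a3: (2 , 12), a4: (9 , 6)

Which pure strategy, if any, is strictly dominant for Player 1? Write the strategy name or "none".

Opt2 vs Opt1: a1: 12>6, a2: 5>3, a3: 5>3, a4: 11>7.
Opt2 vs Opt3: a1: 12>3, a2: 5>4, a3: 5>1, a4: 11>7.
Opt2 vs Opt4: a1: 12>3, a2: 5>4, a3: 5>2, a4: 11>9.
Opt2 strictly beats every other strategy against every opponent action, so it is strictly dominant.

Opt2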